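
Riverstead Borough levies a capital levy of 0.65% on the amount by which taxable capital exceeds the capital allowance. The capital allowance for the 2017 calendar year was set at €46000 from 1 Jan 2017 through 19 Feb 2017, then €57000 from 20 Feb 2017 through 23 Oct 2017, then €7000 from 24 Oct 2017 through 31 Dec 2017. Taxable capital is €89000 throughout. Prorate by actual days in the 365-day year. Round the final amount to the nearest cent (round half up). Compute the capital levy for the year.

€279.23

1 Jan – 19 Feb 2017: 50 days, exemption €46000 → (€89000 − €46000) × 0.65% × 50/365 = €38.2877
20 Feb – 23 Oct 2017: 246 days, exemption €57000 → (€89000 − €57000) × 0.65% × 246/365 = €140.1863
24 Oct – 31 Dec 2017: 69 days, exemption €7000 → (€89000 − €7000) × 0.65% × 69/365 = €100.7589
Total = €279.2329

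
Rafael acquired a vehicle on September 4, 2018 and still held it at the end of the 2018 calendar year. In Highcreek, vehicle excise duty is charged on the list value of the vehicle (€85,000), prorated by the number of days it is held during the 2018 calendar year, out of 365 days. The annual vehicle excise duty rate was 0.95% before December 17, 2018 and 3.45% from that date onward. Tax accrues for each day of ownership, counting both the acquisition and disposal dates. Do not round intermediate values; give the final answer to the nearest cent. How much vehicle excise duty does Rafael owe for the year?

September 4 – December 16, 2018: 104 days at 0.95% → €85,000 × 0.95% × 104/365 = €230.0822
December 17 – December 31, 2018: 15 days at 3.45% → €85,000 × 3.45% × 15/365 = €120.5137
Total = €350.5959

€350.60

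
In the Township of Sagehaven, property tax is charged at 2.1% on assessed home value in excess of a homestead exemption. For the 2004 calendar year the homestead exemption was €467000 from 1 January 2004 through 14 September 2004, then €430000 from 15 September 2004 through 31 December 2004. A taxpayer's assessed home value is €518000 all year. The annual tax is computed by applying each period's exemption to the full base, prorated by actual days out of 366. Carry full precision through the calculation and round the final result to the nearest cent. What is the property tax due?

€1300.28

1 January – 14 September 2004: 258 days, exemption €467000 → (€518000 − €467000) × 2.1% × 258/366 = €754.9672
15 September – 31 December 2004: 108 days, exemption €430000 → (€518000 − €430000) × 2.1% × 108/366 = €545.3115
Total = €1300.2787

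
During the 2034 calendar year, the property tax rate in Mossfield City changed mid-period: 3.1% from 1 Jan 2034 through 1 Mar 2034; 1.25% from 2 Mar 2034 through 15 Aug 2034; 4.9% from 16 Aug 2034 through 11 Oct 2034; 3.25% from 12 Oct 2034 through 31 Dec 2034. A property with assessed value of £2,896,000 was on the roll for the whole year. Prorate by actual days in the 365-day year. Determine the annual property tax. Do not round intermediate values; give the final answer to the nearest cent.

£74,367.69

1 Jan – 1 Mar 2034: 60 days at 3.1% → £2,896,000 × 3.1% × 60/365 = £14,757.6986
2 Mar – 15 Aug 2034: 167 days at 1.25% → £2,896,000 × 1.25% × 167/365 = £16,562.7397
16 Aug – 11 Oct 2034: 57 days at 4.9% → £2,896,000 × 4.9% × 57/365 = £22,160.3507
12 Oct – 31 Dec 2034: 81 days at 3.25% → £2,896,000 × 3.25% × 81/365 = £20,886.9041
Total = £74,367.6932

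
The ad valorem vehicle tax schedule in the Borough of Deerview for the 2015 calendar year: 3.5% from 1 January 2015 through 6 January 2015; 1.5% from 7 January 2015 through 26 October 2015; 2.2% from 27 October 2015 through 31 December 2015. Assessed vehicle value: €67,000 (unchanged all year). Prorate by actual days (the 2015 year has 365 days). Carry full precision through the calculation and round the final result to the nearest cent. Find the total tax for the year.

1 January – 6 January 2015: 6 days at 3.5% → €67,000 × 3.5% × 6/365 = €38.5479
7 January – 26 October 2015: 293 days at 1.5% → €67,000 × 1.5% × 293/365 = €806.7534
27 October – 31 December 2015: 66 days at 2.2% → €67,000 × 2.2% × 66/365 = €266.5315
Total = €1,111.8329

€1,111.83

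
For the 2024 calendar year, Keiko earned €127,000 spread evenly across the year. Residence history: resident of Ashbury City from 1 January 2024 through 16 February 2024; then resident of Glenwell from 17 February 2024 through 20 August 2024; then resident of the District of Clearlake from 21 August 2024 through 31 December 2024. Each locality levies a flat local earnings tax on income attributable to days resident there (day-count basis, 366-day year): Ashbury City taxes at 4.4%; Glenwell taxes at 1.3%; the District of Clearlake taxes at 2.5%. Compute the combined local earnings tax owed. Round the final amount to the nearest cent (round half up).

€2,710.37

Ashbury City, 1 January – 16 February 2024: 47 days → €127,000 × 4.4% × 47/366 = €717.5847
Glenwell, 17 February – 20 August 2024: 186 days → €127,000 × 1.3% × 186/366 = €839.0328
The District of Clearlake, 21 August – 31 December 2024: 133 days → €127,000 × 2.5% × 133/366 = €1,153.7568
Total = €2,710.3743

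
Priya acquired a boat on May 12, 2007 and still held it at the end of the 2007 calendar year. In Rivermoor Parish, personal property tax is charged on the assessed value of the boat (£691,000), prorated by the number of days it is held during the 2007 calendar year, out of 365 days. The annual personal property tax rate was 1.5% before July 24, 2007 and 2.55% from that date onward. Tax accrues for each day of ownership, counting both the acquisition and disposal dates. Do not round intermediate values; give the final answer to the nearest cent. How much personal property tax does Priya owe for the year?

May 12 – July 23, 2007: 73 days at 1.5% → £691,000 × 1.5% × 73/365 = £2,073.0000
July 24 – December 31, 2007: 161 days at 2.55% → £691,000 × 2.55% × 161/365 = £7,772.3301
Total = £9,845.3301

£9,845.33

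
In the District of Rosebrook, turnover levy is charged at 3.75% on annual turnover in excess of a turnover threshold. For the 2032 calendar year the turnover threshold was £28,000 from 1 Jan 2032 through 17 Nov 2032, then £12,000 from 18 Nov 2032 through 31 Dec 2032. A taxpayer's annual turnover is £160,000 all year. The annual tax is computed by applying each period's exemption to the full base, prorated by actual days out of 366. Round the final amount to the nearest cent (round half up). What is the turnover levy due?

1 Jan – 17 Nov 2032: 322 days, exemption £28,000 → (£160,000 − £28,000) × 3.75% × 322/366 = £4,354.9180
18 Nov – 31 Dec 2032: 44 days, exemption £12,000 → (£160,000 − £12,000) × 3.75% × 44/366 = £667.2131
Total = £5,022.1311

£5,022.13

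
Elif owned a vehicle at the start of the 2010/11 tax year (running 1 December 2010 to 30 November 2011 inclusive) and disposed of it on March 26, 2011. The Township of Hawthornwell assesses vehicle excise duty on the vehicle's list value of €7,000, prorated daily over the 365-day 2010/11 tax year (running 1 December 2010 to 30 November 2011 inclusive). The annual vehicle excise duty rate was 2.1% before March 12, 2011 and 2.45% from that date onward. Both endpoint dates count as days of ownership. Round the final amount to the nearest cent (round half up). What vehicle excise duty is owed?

December 1, 2010 – March 11, 2011: 101 days at 2.1% → €7,000 × 2.1% × 101/365 = €40.6767
March 12 – March 26, 2011: 15 days at 2.45% → €7,000 × 2.45% × 15/365 = €7.0479
Total = €47.7247

€47.72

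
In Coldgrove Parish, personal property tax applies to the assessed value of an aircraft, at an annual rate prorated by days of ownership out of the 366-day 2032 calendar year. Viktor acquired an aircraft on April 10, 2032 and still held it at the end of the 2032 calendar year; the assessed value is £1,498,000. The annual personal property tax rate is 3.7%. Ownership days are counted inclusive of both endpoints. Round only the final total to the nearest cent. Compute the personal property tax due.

£40,282.28

Days held (April 10 – December 31, 2032): 266 out of 366
Tax = £1,498,000 × 3.7% × 266/366 = £40,282.2842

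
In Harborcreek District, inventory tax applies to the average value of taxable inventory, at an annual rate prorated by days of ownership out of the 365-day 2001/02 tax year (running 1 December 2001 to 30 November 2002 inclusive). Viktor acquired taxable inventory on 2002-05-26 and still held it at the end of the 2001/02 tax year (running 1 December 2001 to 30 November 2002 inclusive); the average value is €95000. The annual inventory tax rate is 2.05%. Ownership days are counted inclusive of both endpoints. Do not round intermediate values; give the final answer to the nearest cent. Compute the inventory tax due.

Days held (2002-05-26 to 2002-11-30): 189 out of 365
Tax = €95000 × 2.05% × 189/365 = €1008.4315

€1008.43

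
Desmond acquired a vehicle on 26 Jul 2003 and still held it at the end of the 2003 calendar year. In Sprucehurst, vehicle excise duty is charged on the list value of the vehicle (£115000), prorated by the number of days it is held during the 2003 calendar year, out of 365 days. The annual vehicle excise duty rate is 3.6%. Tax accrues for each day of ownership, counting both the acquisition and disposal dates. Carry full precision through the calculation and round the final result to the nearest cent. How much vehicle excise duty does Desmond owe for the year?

£1803.45

Days held (26 Jul – 31 Dec 2003): 159 out of 365
Tax = £115000 × 3.6% × 159/365 = £1803.4521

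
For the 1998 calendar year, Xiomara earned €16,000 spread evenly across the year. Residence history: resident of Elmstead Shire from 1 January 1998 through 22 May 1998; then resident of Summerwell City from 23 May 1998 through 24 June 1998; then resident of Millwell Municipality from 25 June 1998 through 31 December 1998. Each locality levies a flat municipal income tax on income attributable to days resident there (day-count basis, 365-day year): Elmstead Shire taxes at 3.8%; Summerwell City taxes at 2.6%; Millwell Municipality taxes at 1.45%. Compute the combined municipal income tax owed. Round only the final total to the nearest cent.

€394.92

Elmstead Shire, 1 January – 22 May 1998: 142 days → €16,000 × 3.8% × 142/365 = €236.5370
Summerwell City, 23 May – 24 June 1998: 33 days → €16,000 × 2.6% × 33/365 = €37.6110
Millwell Municipality, 25 June – 31 December 1998: 190 days → €16,000 × 1.45% × 190/365 = €120.7671
Total = €394.9151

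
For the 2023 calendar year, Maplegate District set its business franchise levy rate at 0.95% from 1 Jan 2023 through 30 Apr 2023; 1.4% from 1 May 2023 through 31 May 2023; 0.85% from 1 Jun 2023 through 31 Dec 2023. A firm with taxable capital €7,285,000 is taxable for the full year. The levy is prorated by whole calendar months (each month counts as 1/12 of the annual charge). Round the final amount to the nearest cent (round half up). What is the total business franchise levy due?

1 Jan – 30 Apr 2023: 4 months at 0.95% → €7,285,000 × 0.95% × 4/12 = €23,069.1667
1 May – 31 May 2023: 1 month at 1.4% → €7,285,000 × 1.4% × 1/12 = €8,499.1667
1 Jun – 31 Dec 2023: 7 months at 0.85% → €7,285,000 × 0.85% × 7/12 = €36,121.4583
Total = €67,689.7917

€67,689.79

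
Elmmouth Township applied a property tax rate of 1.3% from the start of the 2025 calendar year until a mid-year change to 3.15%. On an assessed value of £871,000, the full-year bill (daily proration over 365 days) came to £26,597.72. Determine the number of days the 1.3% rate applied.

Let d = days at the first rate; then 365 − d days at the second rate.
£871,000 × [1.3%·d + 3.15%·(365−d)] / 365 = £26,597.72
Solving gives d = 19, so the new rate took effect on 20 January 2025.

19 days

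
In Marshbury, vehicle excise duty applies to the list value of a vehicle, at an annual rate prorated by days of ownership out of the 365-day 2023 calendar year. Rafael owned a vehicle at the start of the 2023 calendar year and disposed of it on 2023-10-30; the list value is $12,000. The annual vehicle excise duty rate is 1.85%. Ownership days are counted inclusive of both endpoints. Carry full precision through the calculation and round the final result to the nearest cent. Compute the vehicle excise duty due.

Days held (2023-01-01 to 2023-10-30): 303 out of 365
Tax = $12,000 × 1.85% × 303/365 = $184.2904

$184.29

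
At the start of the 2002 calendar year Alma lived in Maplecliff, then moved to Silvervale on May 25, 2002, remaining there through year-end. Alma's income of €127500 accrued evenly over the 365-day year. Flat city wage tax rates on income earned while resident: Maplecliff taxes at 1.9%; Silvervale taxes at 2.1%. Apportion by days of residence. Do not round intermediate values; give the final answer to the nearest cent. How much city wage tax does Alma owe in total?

Maplecliff, January 1 – May 24, 2002: 144 days → €127500 × 1.9% × 144/365 = €955.7260
Silvervale, May 25 – December 31, 2002: 221 days → €127500 × 2.1% × 221/365 = €1621.1712
Total = €2576.8973

€2576.90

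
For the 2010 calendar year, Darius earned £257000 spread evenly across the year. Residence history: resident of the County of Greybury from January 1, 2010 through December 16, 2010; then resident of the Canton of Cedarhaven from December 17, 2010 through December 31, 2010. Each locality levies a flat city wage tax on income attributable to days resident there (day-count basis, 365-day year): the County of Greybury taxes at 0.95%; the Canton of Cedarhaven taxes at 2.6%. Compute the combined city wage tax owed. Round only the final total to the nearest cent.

The County of Greybury, January 1 – December 16, 2010: 350 days → £257000 × 0.95% × 350/365 = £2341.1644
The Canton of Cedarhaven, December 17 – December 31, 2010: 15 days → £257000 × 2.6% × 15/365 = £274.6027
Total = £2615.7671

£2615.77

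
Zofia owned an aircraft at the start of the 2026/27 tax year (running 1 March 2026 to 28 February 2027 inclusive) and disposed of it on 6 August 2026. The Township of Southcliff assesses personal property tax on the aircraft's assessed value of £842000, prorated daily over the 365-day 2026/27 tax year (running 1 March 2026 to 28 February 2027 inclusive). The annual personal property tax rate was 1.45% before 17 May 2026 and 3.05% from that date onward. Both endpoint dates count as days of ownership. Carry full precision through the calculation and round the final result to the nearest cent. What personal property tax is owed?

£8345.03

1 March – 16 May 2026: 77 days at 1.45% → £842000 × 1.45% × 77/365 = £2575.5973
17 May – 6 August 2026: 82 days at 3.05% → £842000 × 3.05% × 82/365 = £5769.4301
Total = £8345.0274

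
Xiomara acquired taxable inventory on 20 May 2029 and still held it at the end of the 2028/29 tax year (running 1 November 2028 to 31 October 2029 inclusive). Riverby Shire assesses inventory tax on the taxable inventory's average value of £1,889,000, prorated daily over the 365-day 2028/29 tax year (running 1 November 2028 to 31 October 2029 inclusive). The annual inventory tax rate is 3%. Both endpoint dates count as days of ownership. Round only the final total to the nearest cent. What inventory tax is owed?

£25,617.95

Days held (20 May – 31 Oct 2029): 165 out of 365
Tax = £1,889,000 × 3% × 165/365 = £25,617.9452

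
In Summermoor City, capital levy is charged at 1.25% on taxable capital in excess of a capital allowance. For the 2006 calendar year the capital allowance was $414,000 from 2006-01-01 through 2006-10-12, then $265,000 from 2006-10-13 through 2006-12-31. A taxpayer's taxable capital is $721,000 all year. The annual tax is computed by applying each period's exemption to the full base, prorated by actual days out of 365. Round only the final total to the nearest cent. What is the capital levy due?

$4,245.72

2006-01-01 to 2006-10-12: 285 days, exemption $414,000 → ($721,000 − $414,000) × 1.25% × 285/365 = $2,996.4041
2006-10-13 to 2006-12-31: 80 days, exemption $265,000 → ($721,000 − $265,000) × 1.25% × 80/365 = $1,249.3151
Total = $4,245.7192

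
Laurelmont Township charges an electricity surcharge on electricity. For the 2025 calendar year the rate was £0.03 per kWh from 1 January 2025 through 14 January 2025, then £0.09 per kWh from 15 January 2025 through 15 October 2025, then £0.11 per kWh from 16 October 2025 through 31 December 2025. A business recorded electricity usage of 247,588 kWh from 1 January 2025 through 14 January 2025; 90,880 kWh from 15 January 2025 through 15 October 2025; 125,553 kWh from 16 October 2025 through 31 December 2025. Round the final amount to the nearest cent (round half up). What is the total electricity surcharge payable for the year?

1 January – 14 January 2025: 247,588 kWh at £0.03/kWh → £7,427.64
15 January – 15 October 2025: 90,880 kWh at £0.09/kWh → £8,179.20
16 October – 31 December 2025: 125,553 kWh at £0.11/kWh → £13,810.83

£29,417.67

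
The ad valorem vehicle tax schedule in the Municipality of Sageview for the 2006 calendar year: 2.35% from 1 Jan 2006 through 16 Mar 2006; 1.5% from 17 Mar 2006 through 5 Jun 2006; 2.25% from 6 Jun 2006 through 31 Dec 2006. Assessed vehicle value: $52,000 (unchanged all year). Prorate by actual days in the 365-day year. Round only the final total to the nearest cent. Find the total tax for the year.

$1,094.14

1 Jan – 16 Mar 2006: 75 days at 2.35% → $52,000 × 2.35% × 75/365 = $251.0959
17 Mar – 5 Jun 2006: 81 days at 1.5% → $52,000 × 1.5% × 81/365 = $173.0959
6 Jun – 31 Dec 2006: 209 days at 2.25% → $52,000 × 2.25% × 209/365 = $669.9452
Total = $1,094.1370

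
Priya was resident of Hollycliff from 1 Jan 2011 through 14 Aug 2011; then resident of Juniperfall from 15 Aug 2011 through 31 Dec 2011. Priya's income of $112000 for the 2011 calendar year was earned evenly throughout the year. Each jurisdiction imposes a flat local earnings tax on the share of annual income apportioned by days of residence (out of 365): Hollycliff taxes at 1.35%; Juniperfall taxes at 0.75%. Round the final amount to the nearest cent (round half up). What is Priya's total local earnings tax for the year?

$1256.09

Hollycliff, 1 Jan – 14 Aug 2011: 226 days → $112000 × 1.35% × 226/365 = $936.1973
Juniperfall, 15 Aug – 31 Dec 2011: 139 days → $112000 × 0.75% × 139/365 = $319.8904
Total = $1256.0877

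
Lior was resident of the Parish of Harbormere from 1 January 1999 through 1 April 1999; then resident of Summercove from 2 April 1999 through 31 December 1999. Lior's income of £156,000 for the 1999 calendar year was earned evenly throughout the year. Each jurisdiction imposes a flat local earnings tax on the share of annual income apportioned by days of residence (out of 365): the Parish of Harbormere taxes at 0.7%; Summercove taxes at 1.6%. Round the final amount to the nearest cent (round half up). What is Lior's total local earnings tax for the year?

£2,145.96

The Parish of Harbormere, 1 January – 1 April 1999: 91 days → £156,000 × 0.7% × 91/365 = £272.2521
Summercove, 2 April – 31 December 1999: 274 days → £156,000 × 1.6% × 274/365 = £1,873.7096
Total = £2,145.9616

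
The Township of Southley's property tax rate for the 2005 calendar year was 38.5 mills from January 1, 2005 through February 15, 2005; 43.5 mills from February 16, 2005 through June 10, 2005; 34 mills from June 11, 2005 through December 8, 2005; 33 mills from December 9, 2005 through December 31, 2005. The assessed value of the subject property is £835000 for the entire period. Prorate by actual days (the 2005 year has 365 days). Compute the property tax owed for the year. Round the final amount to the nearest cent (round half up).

January 1 – February 15, 2005: 46 days at 38.5 mills → £835000 × 3.85% × 46/365 = £4051.4658
February 16 – June 10, 2005: 115 days at 43.5 mills → £835000 × 4.35% × 115/365 = £11444.0753
June 11 – December 8, 2005: 181 days at 34 mills → £835000 × 3.4% × 181/365 = £14078.3288
December 9 – December 31, 2005: 23 days at 33 mills → £835000 × 3.3% × 23/365 = £1736.3425
Total = £31310.2123

£31310.21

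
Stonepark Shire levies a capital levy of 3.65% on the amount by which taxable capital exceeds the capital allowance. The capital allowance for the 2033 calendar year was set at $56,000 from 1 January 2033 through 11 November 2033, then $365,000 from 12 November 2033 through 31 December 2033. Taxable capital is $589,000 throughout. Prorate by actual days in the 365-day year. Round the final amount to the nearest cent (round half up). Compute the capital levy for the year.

1 January – 11 November 2033: 315 days, exemption $56,000 → ($589,000 − $56,000) × 3.65% × 315/365 = $16,789.5000
12 November – 31 December 2033: 50 days, exemption $365,000 → ($589,000 − $365,000) × 3.65% × 50/365 = $1,120.0000
Total = $17,909.5000

$17,909.50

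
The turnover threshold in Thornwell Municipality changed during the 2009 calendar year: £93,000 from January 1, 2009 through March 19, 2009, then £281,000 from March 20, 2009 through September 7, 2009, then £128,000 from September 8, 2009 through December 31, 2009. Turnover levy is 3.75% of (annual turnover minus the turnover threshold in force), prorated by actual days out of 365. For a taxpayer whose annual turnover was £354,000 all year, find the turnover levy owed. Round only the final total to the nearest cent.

£6,051.78

January 1 – March 19, 2009: 78 days, exemption £93,000 → (£354,000 − £93,000) × 3.75% × 78/365 = £2,091.5753
March 20 – September 7, 2009: 172 days, exemption £281,000 → (£354,000 − £281,000) × 3.75% × 172/365 = £1,290.0000
September 8 – December 31, 2009: 115 days, exemption £128,000 → (£354,000 − £128,000) × 3.75% × 115/365 = £2,670.2055
Total = £6,051.7808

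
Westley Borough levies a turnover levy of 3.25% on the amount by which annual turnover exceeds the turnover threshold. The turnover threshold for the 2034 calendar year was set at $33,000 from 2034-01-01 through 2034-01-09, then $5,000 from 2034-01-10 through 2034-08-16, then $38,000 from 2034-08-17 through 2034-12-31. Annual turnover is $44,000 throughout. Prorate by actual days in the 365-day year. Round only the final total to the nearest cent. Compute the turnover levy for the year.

2034-01-01 to 2034-01-09: 9 days, exemption $33,000 → ($44,000 − $33,000) × 3.25% × 9/365 = $8.8151
2034-01-10 to 2034-08-16: 219 days, exemption $5,000 → ($44,000 − $5,000) × 3.25% × 219/365 = $760.5000
2034-08-17 to 2034-12-31: 137 days, exemption $38,000 → ($44,000 − $38,000) × 3.25% × 137/365 = $73.1918
Total = $842.5068

$842.51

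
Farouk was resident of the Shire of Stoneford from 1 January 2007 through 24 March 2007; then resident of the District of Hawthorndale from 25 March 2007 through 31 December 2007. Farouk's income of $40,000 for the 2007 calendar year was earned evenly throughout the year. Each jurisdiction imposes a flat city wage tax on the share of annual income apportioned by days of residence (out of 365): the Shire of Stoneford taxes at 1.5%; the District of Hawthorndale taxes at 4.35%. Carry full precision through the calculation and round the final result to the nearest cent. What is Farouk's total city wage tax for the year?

The Shire of Stoneford, 1 January – 24 March 2007: 83 days → $40,000 × 1.5% × 83/365 = $136.4384
The District of Hawthorndale, 25 March – 31 December 2007: 282 days → $40,000 × 4.35% × 282/365 = $1,344.3288
Total = $1,480.7671

$1,480.77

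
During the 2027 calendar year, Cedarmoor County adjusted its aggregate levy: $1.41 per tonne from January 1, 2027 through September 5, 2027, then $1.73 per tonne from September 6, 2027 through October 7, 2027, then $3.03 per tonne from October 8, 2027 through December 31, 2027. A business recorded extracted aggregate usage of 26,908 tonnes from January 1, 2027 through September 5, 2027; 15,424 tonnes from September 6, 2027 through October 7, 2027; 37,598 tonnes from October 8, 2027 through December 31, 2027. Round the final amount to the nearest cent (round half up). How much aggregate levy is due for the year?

$178545.74

January 1 – September 5, 2027: 26,908 tonnes at $1.41/tonne → $37940.28
September 6 – October 7, 2027: 15,424 tonnes at $1.73/tonne → $26683.52
October 8 – December 31, 2027: 37,598 tonnes at $3.03/tonne → $113921.94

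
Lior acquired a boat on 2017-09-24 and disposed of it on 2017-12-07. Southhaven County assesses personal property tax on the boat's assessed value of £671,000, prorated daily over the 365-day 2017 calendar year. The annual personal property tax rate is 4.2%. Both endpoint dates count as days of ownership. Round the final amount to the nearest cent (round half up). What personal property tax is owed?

£5,790.82

Days held (2017-09-24 to 2017-12-07): 75 out of 365
Tax = £671,000 × 4.2% × 75/365 = £5,790.8219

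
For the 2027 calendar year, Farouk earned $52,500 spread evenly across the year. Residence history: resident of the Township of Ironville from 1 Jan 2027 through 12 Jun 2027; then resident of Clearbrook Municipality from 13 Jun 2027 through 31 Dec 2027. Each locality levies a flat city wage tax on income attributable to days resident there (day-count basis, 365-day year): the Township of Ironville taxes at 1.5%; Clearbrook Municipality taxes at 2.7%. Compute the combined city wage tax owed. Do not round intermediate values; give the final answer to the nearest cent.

$1,136.16

The Township of Ironville, 1 Jan – 12 Jun 2027: 163 days → $52,500 × 1.5% × 163/365 = $351.6781
Clearbrook Municipality, 13 Jun – 31 Dec 2027: 202 days → $52,500 × 2.7% × 202/365 = $784.4795
Total = $1,136.1575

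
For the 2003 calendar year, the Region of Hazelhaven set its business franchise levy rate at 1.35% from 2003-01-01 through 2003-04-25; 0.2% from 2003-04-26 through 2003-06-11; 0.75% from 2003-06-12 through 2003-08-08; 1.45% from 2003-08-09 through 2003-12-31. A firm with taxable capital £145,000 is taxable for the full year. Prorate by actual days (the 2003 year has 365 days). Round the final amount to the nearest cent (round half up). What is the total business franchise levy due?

2003-01-01 to 2003-04-25: 115 days at 1.35% → £145,000 × 1.35% × 115/365 = £616.7466
2003-04-26 to 2003-06-11: 47 days at 0.2% → £145,000 × 0.2% × 47/365 = £37.3425
2003-06-12 to 2003-08-08: 58 days at 0.75% → £145,000 × 0.75% × 58/365 = £172.8082
2003-08-09 to 2003-12-31: 145 days at 1.45% → £145,000 × 1.45% × 145/365 = £835.2397
Total = £1,662.1370

£1,662.14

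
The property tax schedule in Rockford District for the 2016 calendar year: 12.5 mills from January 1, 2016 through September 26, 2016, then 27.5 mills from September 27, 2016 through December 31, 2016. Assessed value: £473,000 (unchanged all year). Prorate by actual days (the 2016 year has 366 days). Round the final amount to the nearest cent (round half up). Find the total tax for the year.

January 1 – September 26, 2016: 270 days at 12.5 mills → £473,000 × 1.25% × 270/366 = £4,361.6803
September 27 – December 31, 2016: 96 days at 27.5 mills → £473,000 × 2.75% × 96/366 = £3,411.8033
Total = £7,773.4836

£7,773.48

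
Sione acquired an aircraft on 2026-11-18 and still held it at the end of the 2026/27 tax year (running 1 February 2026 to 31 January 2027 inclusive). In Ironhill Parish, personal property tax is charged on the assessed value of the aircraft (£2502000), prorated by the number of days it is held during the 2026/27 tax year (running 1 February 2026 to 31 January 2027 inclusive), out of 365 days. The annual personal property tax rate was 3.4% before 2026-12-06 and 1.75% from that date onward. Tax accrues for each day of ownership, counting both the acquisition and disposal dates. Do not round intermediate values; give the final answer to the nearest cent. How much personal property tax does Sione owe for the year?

£11032.79

2026-11-18 to 2026-12-05: 18 days at 3.4% → £2502000 × 3.4% × 18/365 = £4195.1342
2026-12-06 to 2027-01-31: 57 days at 1.75% → £2502000 × 1.75% × 57/365 = £6837.6575
Total = £11032.7918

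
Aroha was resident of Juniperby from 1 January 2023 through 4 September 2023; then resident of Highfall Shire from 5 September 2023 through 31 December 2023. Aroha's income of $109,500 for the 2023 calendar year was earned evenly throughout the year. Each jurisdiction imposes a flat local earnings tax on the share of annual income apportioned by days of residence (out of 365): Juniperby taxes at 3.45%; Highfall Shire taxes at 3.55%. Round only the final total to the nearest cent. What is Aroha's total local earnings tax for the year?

$3,813.15

Juniperby, 1 January – 4 September 2023: 247 days → $109,500 × 3.45% × 247/365 = $2,556.4500
Highfall Shire, 5 September – 31 December 2023: 118 days → $109,500 × 3.55% × 118/365 = $1,256.7000
Total = $3,813.1500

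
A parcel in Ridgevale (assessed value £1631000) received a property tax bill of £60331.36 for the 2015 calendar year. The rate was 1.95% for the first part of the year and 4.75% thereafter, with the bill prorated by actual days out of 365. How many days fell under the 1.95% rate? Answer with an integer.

137 days

Let d = days at the first rate; then 365 − d days at the second rate.
£1631000 × [1.95%·d + 4.75%·(365−d)] / 365 = £60331.36
Solving gives d = 137, so the new rate took effect on 18 May 2015.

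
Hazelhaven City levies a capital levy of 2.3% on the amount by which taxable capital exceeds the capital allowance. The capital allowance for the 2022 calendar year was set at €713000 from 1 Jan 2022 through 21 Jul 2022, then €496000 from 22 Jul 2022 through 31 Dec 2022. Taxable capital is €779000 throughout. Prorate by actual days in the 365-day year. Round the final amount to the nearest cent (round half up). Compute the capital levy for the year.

1 Jan – 21 Jul 2022: 202 days, exemption €713000 → (€779000 − €713000) × 2.3% × 202/365 = €840.0986
22 Jul – 31 Dec 2022: 163 days, exemption €496000 → (€779000 − €496000) × 2.3% × 163/365 = €2906.7589
Total = €3746.8575

€3746.86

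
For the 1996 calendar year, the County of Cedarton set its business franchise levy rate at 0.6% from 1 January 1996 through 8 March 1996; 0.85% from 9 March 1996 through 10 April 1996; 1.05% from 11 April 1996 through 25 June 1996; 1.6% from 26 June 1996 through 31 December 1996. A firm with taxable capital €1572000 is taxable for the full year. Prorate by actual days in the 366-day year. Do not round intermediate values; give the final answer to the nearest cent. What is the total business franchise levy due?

1 January – 8 March 1996: 68 days at 0.6% → €1572000 × 0.6% × 68/366 = €1752.3934
9 March – 10 April 1996: 33 days at 0.85% → €1572000 × 0.85% × 33/366 = €1204.7705
11 April – 25 June 1996: 76 days at 1.05% → €1572000 × 1.05% × 76/366 = €3427.4754
26 June – 31 December 1996: 189 days at 1.6% → €1572000 × 1.6% × 189/366 = €12988.3279
Total = €19372.9672

€19372.97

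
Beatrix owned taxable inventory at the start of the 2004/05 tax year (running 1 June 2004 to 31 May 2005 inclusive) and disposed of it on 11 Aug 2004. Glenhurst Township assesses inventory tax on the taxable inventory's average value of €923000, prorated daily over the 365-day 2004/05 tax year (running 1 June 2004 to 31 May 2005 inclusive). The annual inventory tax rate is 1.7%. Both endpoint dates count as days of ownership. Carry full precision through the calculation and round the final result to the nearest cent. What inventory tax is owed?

€3095.21

Days held (1 Jun – 11 Aug 2004): 72 out of 365
Tax = €923000 × 1.7% × 72/365 = €3095.2110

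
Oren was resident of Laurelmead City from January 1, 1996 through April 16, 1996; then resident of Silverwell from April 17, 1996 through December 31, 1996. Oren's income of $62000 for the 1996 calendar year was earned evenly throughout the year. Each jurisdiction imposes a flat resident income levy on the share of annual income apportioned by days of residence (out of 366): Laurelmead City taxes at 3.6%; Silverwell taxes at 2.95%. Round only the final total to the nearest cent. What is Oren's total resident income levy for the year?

Laurelmead City, January 1 – April 16, 1996: 107 days → $62000 × 3.6% × 107/366 = $652.5246
Silverwell, April 17 – December 31, 1996: 259 days → $62000 × 2.95% × 259/366 = $1294.2923
Total = $1946.8169

$1946.82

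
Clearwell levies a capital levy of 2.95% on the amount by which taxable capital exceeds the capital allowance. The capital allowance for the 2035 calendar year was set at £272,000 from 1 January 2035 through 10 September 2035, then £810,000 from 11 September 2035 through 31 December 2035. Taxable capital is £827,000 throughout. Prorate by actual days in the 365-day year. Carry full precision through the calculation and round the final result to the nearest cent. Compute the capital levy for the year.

1 January – 10 September 2035: 253 days, exemption £272,000 → (£827,000 − £272,000) × 2.95% × 253/365 = £11,348.6096
11 September – 31 December 2035: 112 days, exemption £810,000 → (£827,000 − £810,000) × 2.95% × 112/365 = £153.8849
Total = £11,502.4945

£11,502.49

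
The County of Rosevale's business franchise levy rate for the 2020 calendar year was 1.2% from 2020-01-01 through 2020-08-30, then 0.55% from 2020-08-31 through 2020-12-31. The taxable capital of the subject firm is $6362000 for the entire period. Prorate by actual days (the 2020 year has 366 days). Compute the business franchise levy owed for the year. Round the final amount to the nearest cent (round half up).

2020-01-01 to 2020-08-30: 243 days at 1.2% → $6362000 × 1.2% × 243/366 = $50687.4098
2020-08-31 to 2020-12-31: 123 days at 0.55% → $6362000 × 0.55% × 123/366 = $11759.2705
Total = $62446.6803

$62446.68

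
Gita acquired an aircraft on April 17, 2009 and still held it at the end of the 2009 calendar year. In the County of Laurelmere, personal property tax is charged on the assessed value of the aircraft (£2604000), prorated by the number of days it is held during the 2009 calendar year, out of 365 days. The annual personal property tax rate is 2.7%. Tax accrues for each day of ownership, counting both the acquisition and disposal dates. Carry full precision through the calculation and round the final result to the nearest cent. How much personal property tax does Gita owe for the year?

£49889.79

Days held (April 17 – December 31, 2009): 259 out of 365
Tax = £2604000 × 2.7% × 259/365 = £49889.7863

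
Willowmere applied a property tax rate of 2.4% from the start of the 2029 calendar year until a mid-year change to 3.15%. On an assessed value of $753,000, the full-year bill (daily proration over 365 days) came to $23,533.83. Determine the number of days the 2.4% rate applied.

Let d = days at the first rate; then 365 − d days at the second rate.
$753,000 × [2.4%·d + 3.15%·(365−d)] / 365 = $23,533.83
Solving gives d = 12, so the new rate took effect on 13 Jan 2029.

12 days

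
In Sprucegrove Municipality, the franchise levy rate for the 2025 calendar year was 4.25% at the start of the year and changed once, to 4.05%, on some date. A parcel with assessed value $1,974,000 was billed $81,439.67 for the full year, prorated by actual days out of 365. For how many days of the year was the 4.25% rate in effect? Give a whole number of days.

Let d = days at the first rate; then 365 − d days at the second rate.
$1,974,000 × [4.25%·d + 4.05%·(365−d)] / 365 = $81,439.67
Solving gives d = 138, so the new rate took effect on 19 May 2025.

138 days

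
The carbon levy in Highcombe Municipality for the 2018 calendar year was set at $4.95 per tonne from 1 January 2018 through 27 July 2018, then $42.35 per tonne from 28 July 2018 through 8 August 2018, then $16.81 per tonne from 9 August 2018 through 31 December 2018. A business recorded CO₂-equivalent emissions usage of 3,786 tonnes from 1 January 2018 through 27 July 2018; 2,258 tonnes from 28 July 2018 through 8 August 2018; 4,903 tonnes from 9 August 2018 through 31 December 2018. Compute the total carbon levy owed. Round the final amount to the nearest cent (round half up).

$196786.43

1 January – 27 July 2018: 3,786 tonnes at $4.95/tonne → $18740.70
28 July – 8 August 2018: 2,258 tonnes at $42.35/tonne → $95626.30
9 August – 31 December 2018: 4,903 tonnes at $16.81/tonne → $82419.43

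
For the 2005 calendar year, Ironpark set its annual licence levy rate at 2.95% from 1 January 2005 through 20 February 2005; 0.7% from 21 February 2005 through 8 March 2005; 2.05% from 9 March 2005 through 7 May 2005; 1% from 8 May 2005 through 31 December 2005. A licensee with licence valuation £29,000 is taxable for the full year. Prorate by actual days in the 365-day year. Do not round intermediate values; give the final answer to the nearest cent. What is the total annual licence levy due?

1 January – 20 February 2005: 51 days at 2.95% → £29,000 × 2.95% × 51/365 = £119.5356
21 February – 8 March 2005: 16 days at 0.7% → £29,000 × 0.7% × 16/365 = £8.8986
9 March – 7 May 2005: 60 days at 2.05% → £29,000 × 2.05% × 60/365 = £97.7260
8 May – 31 December 2005: 238 days at 1% → £29,000 × 1% × 238/365 = £189.0959
Total = £415.2562

£415.26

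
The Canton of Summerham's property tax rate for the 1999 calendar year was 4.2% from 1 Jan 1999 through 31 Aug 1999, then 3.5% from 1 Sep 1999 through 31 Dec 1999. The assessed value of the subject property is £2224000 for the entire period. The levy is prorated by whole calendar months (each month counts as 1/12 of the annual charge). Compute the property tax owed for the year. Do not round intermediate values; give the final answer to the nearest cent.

£88218.67

1 Jan – 31 Aug 1999: 8 months at 4.2% → £2224000 × 4.2% × 8/12 = £62272.0000
1 Sep – 31 Dec 1999: 4 months at 3.5% → £2224000 × 3.5% × 4/12 = £25946.6667
Total = £88218.6667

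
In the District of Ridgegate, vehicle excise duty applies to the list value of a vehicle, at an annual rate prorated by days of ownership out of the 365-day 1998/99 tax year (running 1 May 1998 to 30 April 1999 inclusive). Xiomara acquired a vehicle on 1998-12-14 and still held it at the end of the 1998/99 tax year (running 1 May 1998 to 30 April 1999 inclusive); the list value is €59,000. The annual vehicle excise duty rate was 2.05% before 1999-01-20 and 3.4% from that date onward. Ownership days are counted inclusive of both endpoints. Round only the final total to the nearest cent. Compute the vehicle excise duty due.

1998-12-14 to 1999-01-19: 37 days at 2.05% → €59,000 × 2.05% × 37/365 = €122.6068
1999-01-20 to 1999-04-30: 101 days at 3.4% → €59,000 × 3.4% × 101/365 = €555.0849
Total = €677.6918

€677.69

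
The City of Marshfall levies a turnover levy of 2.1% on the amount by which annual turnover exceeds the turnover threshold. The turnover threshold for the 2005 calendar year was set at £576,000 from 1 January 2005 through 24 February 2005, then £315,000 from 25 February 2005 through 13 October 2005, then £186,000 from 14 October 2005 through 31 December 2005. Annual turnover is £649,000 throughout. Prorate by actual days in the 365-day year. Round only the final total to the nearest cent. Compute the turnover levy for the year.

1 January – 24 February 2005: 55 days, exemption £576,000 → (£649,000 − £576,000) × 2.1% × 55/365 = £231.0000
25 February – 13 October 2005: 231 days, exemption £315,000 → (£649,000 − £315,000) × 2.1% × 231/365 = £4,438.9973
14 October – 31 December 2005: 79 days, exemption £186,000 → (£649,000 − £186,000) × 2.1% × 79/365 = £2,104.4301
Total = £6,774.4274

£6,774.43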